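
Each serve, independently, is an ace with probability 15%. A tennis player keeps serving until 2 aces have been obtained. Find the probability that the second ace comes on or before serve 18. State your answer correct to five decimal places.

0.77595

Finishing within 18 serves ⇔ at least 2 successes in the first 18. With X ~ Binomial(18, 0.15), P(Y ≤ 18) = 1 − P(X ≤ 1).
  k=0: C(18,0)·0.15^0·0.85^18 = 0.0536464
  k=1: C(18,1)·0.15^1·0.85^17 = 0.1704062
1 − 0.2240527 = 0.7759473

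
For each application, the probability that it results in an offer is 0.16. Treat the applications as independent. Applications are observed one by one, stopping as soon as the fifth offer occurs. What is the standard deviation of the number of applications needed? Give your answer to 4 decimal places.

12.8087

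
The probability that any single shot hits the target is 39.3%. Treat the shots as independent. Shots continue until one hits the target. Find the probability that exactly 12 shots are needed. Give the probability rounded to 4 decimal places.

0.0016

Geometric (trials to first success), p = 0.393.
P(Y = 12) = (1−p)^11 · p = 0.0041217 · 0.393 = 0.001620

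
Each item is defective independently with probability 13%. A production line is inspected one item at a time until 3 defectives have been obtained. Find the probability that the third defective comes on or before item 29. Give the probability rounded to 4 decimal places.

Finishing within 29 items ⇔ at least 3 successes in the first 29. With X ~ Binomial(29, 0.13), P(Y ≤ 29) = 1 − P(X ≤ 2).
  k=0: C(29,0)·0.13^0·0.87^29 = 0.017622
  k=1: C(29,1)·0.13^1·0.87^28 = 0.076363
  k=2: C(29,2)·0.13^2·0.87^27 = 0.159747
1 − 0.253732 = 0.746268

0.7463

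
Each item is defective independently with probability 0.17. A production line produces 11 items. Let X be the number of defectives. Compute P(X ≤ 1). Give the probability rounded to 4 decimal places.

0.4189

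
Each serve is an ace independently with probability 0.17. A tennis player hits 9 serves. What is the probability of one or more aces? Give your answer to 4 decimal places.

0.8131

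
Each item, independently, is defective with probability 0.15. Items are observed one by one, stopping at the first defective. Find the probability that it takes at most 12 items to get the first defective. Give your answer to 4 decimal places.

0.8578

Y = number of items to the first success; geometric, p = 0.15.
P(Y ≤ 12) = 1 − (1−p)^12 = 1 − 0.142242 = 0.857758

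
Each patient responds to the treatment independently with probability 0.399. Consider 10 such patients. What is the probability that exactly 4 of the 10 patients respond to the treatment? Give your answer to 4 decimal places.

X ~ Binomial(n=10, p=0.399).
P(X=4) = C(10,4) · p^4 · (1−p)^6
= 210 · 0.025345 · 0.047125 = 0.250817

0.2508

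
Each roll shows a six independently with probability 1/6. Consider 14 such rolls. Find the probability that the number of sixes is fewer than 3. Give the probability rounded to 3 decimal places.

X ~ Binomial(14, 0.166667); P(X ≤ 2) = Σ C(14,k) p^k (1−p)^(14−k) over k:
  k=0: C(14,0)·0.166667^0·0.833333^14 = 0.07789
  k=1: C(14,1)·0.166667^1·0.833333^13 = 0.21808
  k=2: C(14,2)·0.166667^2·0.833333^12 = 0.28351
Total = 0.57948

0.579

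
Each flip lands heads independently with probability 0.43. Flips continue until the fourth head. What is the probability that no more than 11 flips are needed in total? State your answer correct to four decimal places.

0.7700

Finishing within 11 flips ⇔ at least 4 successes in the first 11. With X ~ Binomial(11, 0.43), P(Y ≤ 11) = 1 − P(X ≤ 3).
  k=0: C(11,0)·0.43^0·0.57^11 = 0.002064
  k=1: C(11,1)·0.43^1·0.57^10 = 0.017124
  k=2: C(11,2)·0.43^2·0.57^9 = 0.064591
  k=3: C(11,3)·0.43^3·0.57^8 = 0.146180
1 − 0.229959 = 0.770041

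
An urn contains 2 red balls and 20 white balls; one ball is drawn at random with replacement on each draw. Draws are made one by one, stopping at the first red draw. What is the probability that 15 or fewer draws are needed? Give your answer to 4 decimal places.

0.7606

Y = number of draws to the first success; geometric, p = 0.090909.
P(Y ≤ 15) = 1 − (1−p)^15 = 1 − 0.239392 = 0.760608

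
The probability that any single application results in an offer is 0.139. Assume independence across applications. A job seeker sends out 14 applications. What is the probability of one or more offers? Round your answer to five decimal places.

P(at least one) = 1 − P(none) = 1 − (1 − 0.139)^14
= 1 − 0.1230394 = 0.8769606

0.87696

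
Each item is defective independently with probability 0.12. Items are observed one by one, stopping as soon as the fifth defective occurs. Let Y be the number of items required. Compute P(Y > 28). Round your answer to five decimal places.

0.75967

Needing more than 28 items ⇔ fewer than 5 successes in the first 28. With X ~ Binomial(28, 0.12), P(Y > 28) = P(X ≤ 4).
  k=0: C(28,0)·0.12^0·0.88^28 = 0.0278943
  k=1: C(28,1)·0.12^1·0.88^27 = 0.1065054
  k=2: C(28,2)·0.12^2·0.88^26 = 0.1960667
  k=3: C(28,3)·0.12^3·0.88^25 = 0.2317152
  k=4: C(28,4)·0.12^4·0.88^24 = 0.1974845
P(X ≤ 4) = 0.7596659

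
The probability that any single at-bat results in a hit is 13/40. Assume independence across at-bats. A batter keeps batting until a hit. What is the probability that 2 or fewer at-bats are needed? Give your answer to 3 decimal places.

Y = number of at-bats to the first success; geometric, p = 0.325.
P(Y ≤ 2) = 1 − (1−p)^2 = 1 − 0.45563 = 0.54438

0.544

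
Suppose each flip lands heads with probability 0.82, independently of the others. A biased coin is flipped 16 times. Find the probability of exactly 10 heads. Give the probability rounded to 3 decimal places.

X ~ Binomial(n=16, p=0.82).
P(X=10) = C(16,10) · p^10 · (1−p)^6
= 8008 · 0.13745 · 3.4012e-05 = 0.03744

0.037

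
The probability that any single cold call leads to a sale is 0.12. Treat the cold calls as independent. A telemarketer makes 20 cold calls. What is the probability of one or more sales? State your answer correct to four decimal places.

0.9224

P(at least one) = 1 − P(none) = 1 − (1 − 0.12)^20
= 1 − 0.077563 = 0.922437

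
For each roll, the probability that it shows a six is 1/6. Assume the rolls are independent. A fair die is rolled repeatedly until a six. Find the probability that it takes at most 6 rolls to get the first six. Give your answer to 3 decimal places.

Y = number of rolls to the first success; geometric, p = 0.166667.
P(Y ≤ 6) = 1 − (1−p)^6 = 1 − 0.33490 = 0.66510

0.665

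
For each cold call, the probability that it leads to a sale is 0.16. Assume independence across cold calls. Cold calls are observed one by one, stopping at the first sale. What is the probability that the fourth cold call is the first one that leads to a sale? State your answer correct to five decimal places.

Geometric (trials to first success), p = 0.16.
P(Y = 4) = (1−p)^3 · p = 0.5927 · 0.16 = 0.0948326

0.09483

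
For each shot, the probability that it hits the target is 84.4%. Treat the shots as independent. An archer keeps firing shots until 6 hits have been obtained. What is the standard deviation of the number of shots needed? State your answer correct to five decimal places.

Y = total shots until the sixth success; negative binomial with r=6, p=0.844.
SD(Y) = √[r(1−p)/p²] = √(1.3139867) = 1.1462926

1.14629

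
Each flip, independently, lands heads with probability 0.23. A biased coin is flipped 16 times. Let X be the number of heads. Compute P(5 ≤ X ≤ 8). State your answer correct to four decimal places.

0.2950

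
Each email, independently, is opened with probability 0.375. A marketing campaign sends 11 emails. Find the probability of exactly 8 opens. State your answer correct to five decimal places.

0.01575

X ~ Binomial(n=11, p=0.375).
P(X=8) = C(11,8) · p^8 · (1−p)^3
= 165 · 0.00039107 · 0.24414 = 0.0157534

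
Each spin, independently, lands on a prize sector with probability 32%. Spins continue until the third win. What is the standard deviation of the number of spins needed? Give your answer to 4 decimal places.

Y = total spins until the third success; negative binomial with r=3, p=0.32.
SD(Y) = √[r(1−p)/p²] = √(19.921875) = 4.463393

4.4634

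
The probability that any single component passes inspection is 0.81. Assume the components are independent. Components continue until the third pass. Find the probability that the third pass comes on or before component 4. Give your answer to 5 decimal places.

0.83436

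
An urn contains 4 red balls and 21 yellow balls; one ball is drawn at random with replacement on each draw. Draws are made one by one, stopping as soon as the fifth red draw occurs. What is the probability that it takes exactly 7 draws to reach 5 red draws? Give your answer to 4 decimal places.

0.0011

Y = trial on which the fifth success occurs; negative binomial, r=5, p=0.16.
P(Y=7) = C(6,4) · p^5 · (1−p)^2
= 15 · 0.00010486 · 0.7056 = 0.001110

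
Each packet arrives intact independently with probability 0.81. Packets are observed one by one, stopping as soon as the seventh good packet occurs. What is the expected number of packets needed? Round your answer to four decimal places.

Y = total packets until the seventh success; negative binomial with r=7, p=0.81.
E[Y] = r / p = 7 / 0.81 = 8.641975

8.6420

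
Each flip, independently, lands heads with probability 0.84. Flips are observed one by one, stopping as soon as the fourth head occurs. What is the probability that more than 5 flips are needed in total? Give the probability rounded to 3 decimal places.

0.183

Needing more than 5 flips ⇔ fewer than 4 successes in the first 5. With X ~ Binomial(5, 0.84), P(Y > 5) = P(X ≤ 3).
  k=0: C(5,0)·0.84^0·0.16^5 = 0.00010
  k=1: C(5,1)·0.84^1·0.16^4 = 0.00275
  k=2: C(5,2)·0.84^2·0.16^3 = 0.02890
  k=3: C(5,3)·0.84^3·0.16^2 = 0.15173
P(X ≤ 3) = 0.18349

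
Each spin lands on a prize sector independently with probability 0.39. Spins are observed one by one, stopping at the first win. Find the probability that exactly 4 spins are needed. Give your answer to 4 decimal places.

0.0885

Geometric (trials to first success), p = 0.39.
P(Y = 4) = (1−p)^3 · p = 0.22698 · 0.39 = 0.088523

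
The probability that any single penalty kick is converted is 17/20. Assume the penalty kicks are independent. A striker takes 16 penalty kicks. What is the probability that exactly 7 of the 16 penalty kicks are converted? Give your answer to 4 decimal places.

X ~ Binomial(n=16, p=0.85).
P(X=7) = C(16,7) · p^7 · (1−p)^9
= 11440 · 0.32058 · 3.8443e-08 = 0.000141

0.0001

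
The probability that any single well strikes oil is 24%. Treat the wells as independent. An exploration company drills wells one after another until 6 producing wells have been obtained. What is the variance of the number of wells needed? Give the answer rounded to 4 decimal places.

79.1667

Y = total wells until the sixth success; negative binomial with r=6, p=0.24.
Var(Y) = r(1−p)/p² = 6·0.76 / 0.24² = 79.166667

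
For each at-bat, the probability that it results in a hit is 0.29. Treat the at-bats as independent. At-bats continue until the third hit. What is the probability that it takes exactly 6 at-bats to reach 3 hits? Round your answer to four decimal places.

0.0873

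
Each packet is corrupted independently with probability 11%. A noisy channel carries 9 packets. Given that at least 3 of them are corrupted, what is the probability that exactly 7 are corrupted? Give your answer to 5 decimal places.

X ~ Binomial(9, 0.11). Want P(X=7 | X≥3) = P(X=7) / P(X≥3).
P(X=7) = C(9,7)·0.11^7·0.89^2 = 0.0000056
P(X≥3) = 1 − 0.3503564 − 0.3897223 − 0.1926717 = 0.0672496
Ratio = 0.0000056 / 0.0672496 = 0.0000826

0.00008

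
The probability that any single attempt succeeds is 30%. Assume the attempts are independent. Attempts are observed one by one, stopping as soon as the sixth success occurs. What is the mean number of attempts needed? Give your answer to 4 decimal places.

Y = total attempts until the sixth success; negative binomial with r=6, p=0.30.
E[Y] = r / p = 6 / 0.30 = 20.000000

20.0000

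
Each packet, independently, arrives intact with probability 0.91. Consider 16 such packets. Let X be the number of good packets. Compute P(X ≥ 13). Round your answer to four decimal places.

X ~ Binomial(16, 0.91); P(X ≥ 13) = Σ C(16,k) p^k (1−p)^(16−k) over k:
  k=13: C(16,13)·0.91^13·0.09^3 = 0.119799
  k=14: C(16,14)·0.91^14·0.09^2 = 0.259565
  k=15: C(16,15)·0.91^15·0.09^1 = 0.349932
  k=16: C(16,16)·0.91^16·0.09^0 = 0.221137
Total = 0.950433

0.9504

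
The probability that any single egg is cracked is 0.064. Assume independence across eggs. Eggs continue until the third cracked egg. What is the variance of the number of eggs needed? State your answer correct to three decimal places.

Y = total eggs until the third success; negative binomial with r=3, p=0.064.
Var(Y) = r(1−p)/p² = 3·0.936 / 0.064² = 685.54688

685.547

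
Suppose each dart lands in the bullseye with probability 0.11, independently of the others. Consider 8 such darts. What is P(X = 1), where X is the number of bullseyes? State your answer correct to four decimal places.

0.3892

X ~ Binomial(n=8, p=0.11).
P(X=1) = C(8,1) · p^1 · (1−p)^7
= 8 · 0.11 · 0.44231 = 0.389236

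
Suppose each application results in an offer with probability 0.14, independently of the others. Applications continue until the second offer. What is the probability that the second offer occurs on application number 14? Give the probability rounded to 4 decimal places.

0.0417

Y = trial on which the second success occurs; negative binomial, r=2, p=0.14.
P(Y=14) = C(13,1) · p^2 · (1−p)^12
= 13 · 0.0196 · 0.16367 = 0.041704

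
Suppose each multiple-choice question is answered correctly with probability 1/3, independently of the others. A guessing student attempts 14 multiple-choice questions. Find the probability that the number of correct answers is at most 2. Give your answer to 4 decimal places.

0.1053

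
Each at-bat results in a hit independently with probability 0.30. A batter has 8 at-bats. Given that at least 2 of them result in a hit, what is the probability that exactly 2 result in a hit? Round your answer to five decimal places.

X ~ Binomial(8, 0.30). Want P(X=2 | X≥2) = P(X=2) / P(X≥2).
P(X=2) = C(8,2)·0.30^2·0.70^6 = 0.2964755
P(X≥2) = 1 − 0.0576480 − 0.1976503 = 0.7447017
Ratio = 0.2964755 / 0.7447017 = 0.3981131

0.39811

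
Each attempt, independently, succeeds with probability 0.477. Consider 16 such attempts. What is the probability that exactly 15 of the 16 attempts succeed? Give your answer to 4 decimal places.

0.0001

X ~ Binomial(n=16, p=0.477).
P(X=15) = C(16,15) · p^15 · (1−p)^1
= 16 · 1.5058e-05 · 0.523 = 0.000126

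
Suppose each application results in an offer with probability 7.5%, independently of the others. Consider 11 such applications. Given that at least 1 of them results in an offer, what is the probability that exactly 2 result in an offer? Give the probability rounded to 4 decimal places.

X ~ Binomial(11, 0.075). Want P(X=2 | X≥1) = P(X=2) / P(X≥1).
P(X=2) = C(11,2)·0.075^2·0.925^9 = 0.153377
P(X≥1) = 1 − 0.424189 = 0.575811
Ratio = 0.153377 / 0.575811 = 0.266367

0.2664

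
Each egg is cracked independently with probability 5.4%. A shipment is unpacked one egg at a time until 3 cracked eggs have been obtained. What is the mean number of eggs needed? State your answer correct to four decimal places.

Y = total eggs until the third success; negative binomial with r=3, p=0.054.
E[Y] = r / p = 3 / 0.054 = 55.555556

55.5556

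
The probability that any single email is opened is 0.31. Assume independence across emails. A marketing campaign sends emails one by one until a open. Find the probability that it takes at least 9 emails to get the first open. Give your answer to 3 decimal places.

0.051

Y = number of emails to the first success; geometric, p = 0.31.
P(Y > 8) = P(first 8 all fail) = (1−p)^8 = 0.05138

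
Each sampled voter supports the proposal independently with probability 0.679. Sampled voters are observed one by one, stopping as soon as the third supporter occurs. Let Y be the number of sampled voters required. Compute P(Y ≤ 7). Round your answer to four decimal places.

Finishing within 7 sampled voters ⇔ at least 3 successes in the first 7. With X ~ Binomial(7, 0.679), P(Y ≤ 7) = 1 − P(X ≤ 2).
  k=0: C(7,0)·0.679^0·0.321^7 = 0.000351
  k=1: C(7,1)·0.679^1·0.321^6 = 0.005200
  k=2: C(7,2)·0.679^2·0.321^5 = 0.032998
1 − 0.038549 = 0.961451

0.9615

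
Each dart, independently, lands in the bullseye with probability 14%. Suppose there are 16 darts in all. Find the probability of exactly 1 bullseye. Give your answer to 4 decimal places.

0.2332

X ~ Binomial(n=16, p=0.14).
P(X=1) = C(16,1) · p^1 · (1−p)^15
= 16 · 0.14 · 0.10411 = 0.233198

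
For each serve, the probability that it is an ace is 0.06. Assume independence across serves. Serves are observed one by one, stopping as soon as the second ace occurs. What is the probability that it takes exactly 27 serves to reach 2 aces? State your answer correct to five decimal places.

Y = trial on which the second success occurs; negative binomial, r=2, p=0.06.
P(Y=27) = C(26,1) · p^2 · (1−p)^25
= 26 · 0.0036 · 0.21291 = 0.0199284

0.01993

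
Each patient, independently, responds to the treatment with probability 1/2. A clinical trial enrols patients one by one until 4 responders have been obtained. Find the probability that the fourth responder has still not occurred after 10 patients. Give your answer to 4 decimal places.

0.1719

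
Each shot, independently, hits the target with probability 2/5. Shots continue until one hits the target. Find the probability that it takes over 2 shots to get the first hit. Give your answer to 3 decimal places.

0.360

Y = number of shots to the first success; geometric, p = 0.40.
P(Y > 2) = P(first 2 all fail) = (1−p)^2 = 0.36000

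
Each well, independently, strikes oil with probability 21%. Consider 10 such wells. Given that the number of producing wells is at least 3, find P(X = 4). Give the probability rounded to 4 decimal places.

X ~ Binomial(10, 0.21). Want P(X=4 | X≥3) = P(X=4) / P(X≥3).
P(X=4) = C(10,4)·0.21^4·0.79^6 = 0.099279
P(X≥3) = 1 − 0.094683 − 0.251688 − 0.301070 = 0.352559
Ratio = 0.099279 / 0.352559 = 0.281597

0.2816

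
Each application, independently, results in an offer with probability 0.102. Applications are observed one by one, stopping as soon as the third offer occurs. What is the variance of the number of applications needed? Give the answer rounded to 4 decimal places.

Y = total applications until the third success; negative binomial with r=3, p=0.102.
Var(Y) = r(1−p)/p² = 3·0.898 / 0.102² = 258.938870

258.9389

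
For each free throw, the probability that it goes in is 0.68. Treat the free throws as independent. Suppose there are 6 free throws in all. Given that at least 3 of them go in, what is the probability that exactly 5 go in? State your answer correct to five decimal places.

X ~ Binomial(6, 0.68). Want P(X=5 | X≥3) = P(X=5) / P(X≥3).
P(X=5) = C(6,5)·0.68^5·0.32^1 = 0.2791552
P(X≥3) = 1 − 0.0010737 − 0.0136902 − 0.0727292 = 0.9125068
Ratio = 0.2791552 / 0.9125068 = 0.3059213

0.30592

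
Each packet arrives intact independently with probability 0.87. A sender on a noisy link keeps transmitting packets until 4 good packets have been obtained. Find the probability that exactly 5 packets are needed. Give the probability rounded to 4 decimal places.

Y = trial on which the fourth success occurs; negative binomial, r=4, p=0.87.
P(Y=5) = C(4,3) · p^4 · (1−p)^1
= 4 · 0.5729 · 0.13 = 0.297907

0.2979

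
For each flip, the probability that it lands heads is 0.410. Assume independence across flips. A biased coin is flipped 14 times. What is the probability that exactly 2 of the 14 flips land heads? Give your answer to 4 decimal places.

0.0272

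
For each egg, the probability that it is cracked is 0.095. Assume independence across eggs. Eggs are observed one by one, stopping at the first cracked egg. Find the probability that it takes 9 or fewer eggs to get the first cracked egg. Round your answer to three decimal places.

Y = number of eggs to the first success; geometric, p = 0.095.
P(Y ≤ 9) = 1 − (1−p)^9 = 1 − 0.40723 = 0.59277

0.593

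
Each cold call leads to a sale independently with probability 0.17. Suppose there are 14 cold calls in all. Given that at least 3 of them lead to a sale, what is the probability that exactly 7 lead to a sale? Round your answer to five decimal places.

X ~ Binomial(14, 0.17). Want P(X=7 | X≥3) = P(X=7) / P(X≥3).
P(X=7) = C(14,7)·0.17^7·0.83^7 = 0.0038215
P(X≥3) = 1 − 0.0736365 − 0.2111505 − 0.2811100 = 0.4341029
Ratio = 0.0038215 / 0.4341029 = 0.0088033

0.00880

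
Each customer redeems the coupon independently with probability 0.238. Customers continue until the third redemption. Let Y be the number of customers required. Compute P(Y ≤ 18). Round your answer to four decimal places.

Finishing within 18 customers ⇔ at least 3 successes in the first 18. With X ~ Binomial(18, 0.238), P(Y ≤ 18) = 1 − P(X ≤ 2).
  k=0: C(18,0)·0.238^0·0.762^18 = 0.007502
  k=1: C(18,1)·0.238^1·0.762^17 = 0.042178
  k=2: C(18,2)·0.238^2·0.762^16 = 0.111976
1 − 0.161656 = 0.838344

0.8383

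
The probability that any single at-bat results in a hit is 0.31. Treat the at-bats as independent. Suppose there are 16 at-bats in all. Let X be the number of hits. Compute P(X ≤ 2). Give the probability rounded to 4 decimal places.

0.0856

X ~ Binomial(16, 0.31); P(X ≤ 2) = Σ C(16,k) p^k (1−p)^(16−k) over k:
  k=0: C(16,0)·0.31^0·0.69^16 = 0.002640
  k=1: C(16,1)·0.31^1·0.69^15 = 0.018977
  k=2: C(16,2)·0.31^2·0.69^14 = 0.063943
Total = 0.085559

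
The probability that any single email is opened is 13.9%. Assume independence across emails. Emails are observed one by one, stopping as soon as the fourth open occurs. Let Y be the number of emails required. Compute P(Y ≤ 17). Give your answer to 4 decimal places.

Finishing within 17 emails ⇔ at least 4 successes in the first 17. With X ~ Binomial(17, 0.139), P(Y ≤ 17) = 1 − P(X ≤ 3).
  k=0: C(17,0)·0.139^0·0.861^17 = 0.078533
  k=1: C(17,1)·0.139^1·0.861^16 = 0.215533
  k=2: C(17,2)·0.139^2·0.861^15 = 0.278366
  k=3: C(17,3)·0.139^3·0.861^14 = 0.224697
1 − 0.797129 = 0.202871

0.2029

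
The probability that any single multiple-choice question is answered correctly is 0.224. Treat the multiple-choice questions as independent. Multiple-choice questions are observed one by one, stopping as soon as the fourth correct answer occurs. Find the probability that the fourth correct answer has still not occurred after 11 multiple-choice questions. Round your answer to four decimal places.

0.7820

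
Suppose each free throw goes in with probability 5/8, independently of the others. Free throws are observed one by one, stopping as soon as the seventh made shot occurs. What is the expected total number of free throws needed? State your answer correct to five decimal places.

11.20000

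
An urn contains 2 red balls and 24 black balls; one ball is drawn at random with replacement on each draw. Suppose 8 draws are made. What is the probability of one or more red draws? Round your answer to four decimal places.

P(at least one) = 1 − P(none) = 1 − (1 − 0.076923)^8
= 1 − 0.527112 = 0.472888

0.4729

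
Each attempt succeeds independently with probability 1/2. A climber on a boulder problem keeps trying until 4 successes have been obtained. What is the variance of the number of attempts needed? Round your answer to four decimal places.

8.0000

Y = total attempts until the fourth success; negative binomial with r=4, p=0.50.
Var(Y) = r(1−p)/p² = 4·0.50 / 0.50² = 8.000000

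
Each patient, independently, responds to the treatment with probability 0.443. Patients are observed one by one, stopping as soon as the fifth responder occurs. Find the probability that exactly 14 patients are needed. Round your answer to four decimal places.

Y = trial on which the fifth success occurs; negative binomial, r=5, p=0.443.
P(Y=14) = C(13,4) · p^5 · (1−p)^9
= 715 · 0.017062 · 0.0051606 = 0.062954

0.0630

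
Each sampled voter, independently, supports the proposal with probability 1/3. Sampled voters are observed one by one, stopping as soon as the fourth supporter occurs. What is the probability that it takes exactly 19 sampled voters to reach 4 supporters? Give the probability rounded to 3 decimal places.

0.023

Y = trial on which the fourth success occurs; negative binomial, r=4, p=0.333333.
P(Y=19) = C(18,3) · p^4 · (1−p)^15
= 816 · 0.012346 · 0.0022837 = 0.02301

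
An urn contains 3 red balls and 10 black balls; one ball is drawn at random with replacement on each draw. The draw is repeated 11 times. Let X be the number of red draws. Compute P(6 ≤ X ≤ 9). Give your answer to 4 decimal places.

0.0235

X ~ Binomial(11, 0.230769); P(6 ≤ X ≤ 9) = Σ C(11,k) p^k (1−p)^(11−k) over k:
  k=6: C(11,6)·0.230769^6·0.769231^5 = 0.018793
  k=7: C(11,7)·0.230769^7·0.769231^4 = 0.004027
  k=8: C(11,8)·0.230769^8·0.769231^3 = 0.000604
  k=9: C(11,9)·0.230769^9·0.769231^2 = 0.000060
Total = 0.023484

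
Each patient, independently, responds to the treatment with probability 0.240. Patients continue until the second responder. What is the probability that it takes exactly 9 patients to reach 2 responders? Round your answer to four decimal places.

0.0675

Y = trial on which the second success occurs; negative binomial, r=2, p=0.24.
P(Y=9) = C(8,1) · p^2 · (1−p)^7
= 8 · 0.0576 · 0.14645 = 0.067485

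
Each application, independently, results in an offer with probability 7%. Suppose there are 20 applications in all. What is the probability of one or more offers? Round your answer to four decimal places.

P(at least one) = 1 − P(none) = 1 − (1 − 0.07)^20
= 1 − 0.234239 = 0.765761

0.7658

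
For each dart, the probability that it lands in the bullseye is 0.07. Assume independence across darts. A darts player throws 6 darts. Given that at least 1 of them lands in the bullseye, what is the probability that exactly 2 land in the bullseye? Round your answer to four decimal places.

0.1558

X ~ Binomial(6, 0.07). Want P(X=2 | X≥1) = P(X=2) / P(X≥1).
P(X=2) = C(6,2)·0.07^2·0.93^4 = 0.054982
P(X≥1) = 1 − 0.646990 = 0.353010
Ratio = 0.054982 / 0.353010 = 0.155752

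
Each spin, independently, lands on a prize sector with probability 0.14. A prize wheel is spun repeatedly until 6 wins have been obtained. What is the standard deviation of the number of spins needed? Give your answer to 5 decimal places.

16.22545

Y = total spins until the sixth success; negative binomial with r=6, p=0.14.
SD(Y) = √[r(1−p)/p²] = √(263.2653061) = 16.2254524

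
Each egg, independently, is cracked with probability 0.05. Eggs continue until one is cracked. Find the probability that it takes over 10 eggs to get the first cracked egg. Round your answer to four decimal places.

0.5987

Y = number of eggs to the first success; geometric, p = 0.05.
P(Y > 10) = P(first 10 all fail) = (1−p)^10 = 0.598737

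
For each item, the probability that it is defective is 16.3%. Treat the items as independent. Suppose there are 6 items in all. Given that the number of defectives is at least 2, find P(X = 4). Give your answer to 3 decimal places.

X ~ Binomial(6, 0.163). Want P(X=4 | X≥2) = P(X=4) / P(X≥2).
P(X=4) = C(6,4)·0.163^4·0.837^2 = 0.00742
P(X≥2) = 1 − 0.34384 − 0.40176 = 0.25440
Ratio = 0.00742 / 0.25440 = 0.02916

0.029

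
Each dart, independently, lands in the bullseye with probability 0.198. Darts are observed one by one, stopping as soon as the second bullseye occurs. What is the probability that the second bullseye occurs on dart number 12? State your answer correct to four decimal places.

0.0475

Y = trial on which the second success occurs; negative binomial, r=2, p=0.198.
P(Y=12) = C(11,1) · p^2 · (1−p)^10
= 11 · 0.039204 · 0.11009 = 0.047475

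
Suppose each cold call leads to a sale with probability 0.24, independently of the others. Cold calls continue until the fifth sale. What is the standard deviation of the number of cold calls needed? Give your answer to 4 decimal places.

Y = total cold calls until the fifth success; negative binomial with r=5, p=0.24.
SD(Y) = √[r(1−p)/p²] = √(65.972222) = 8.122329

8.1223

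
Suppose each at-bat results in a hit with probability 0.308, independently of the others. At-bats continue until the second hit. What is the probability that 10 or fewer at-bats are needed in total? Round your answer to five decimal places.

0.86275

Finishing within 10 at-bats ⇔ at least 2 successes in the first 10. With X ~ Binomial(10, 0.308), P(Y ≤ 10) = 1 − P(X ≤ 1).
  k=0: C(10,0)·0.308^0·0.692^10 = 0.0251803
  k=1: C(10,1)·0.308^1·0.692^9 = 0.1120742
1 − 0.1372545 = 0.8627455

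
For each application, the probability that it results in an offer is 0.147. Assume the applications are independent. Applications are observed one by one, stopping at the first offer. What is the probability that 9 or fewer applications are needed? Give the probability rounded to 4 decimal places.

0.7609

Y = number of applications to the first success; geometric, p = 0.147.
P(Y ≤ 9) = 1 − (1−p)^9 = 1 − 0.239079 = 0.760921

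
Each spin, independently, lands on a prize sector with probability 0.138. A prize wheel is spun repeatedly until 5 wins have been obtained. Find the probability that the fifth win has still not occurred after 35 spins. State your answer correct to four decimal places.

Needing more than 35 spins ⇔ fewer than 5 successes in the first 35. With X ~ Binomial(35, 0.138), P(Y > 35) = P(X ≤ 4).
  k=0: C(35,0)·0.138^0·0.862^35 = 0.005530
  k=1: C(35,1)·0.138^1·0.862^34 = 0.030988
  k=2: C(35,2)·0.138^2·0.862^33 = 0.084336
  k=3: C(35,3)·0.138^3·0.862^32 = 0.148518
  k=4: C(35,4)·0.138^4·0.862^31 = 0.190213
P(X ≤ 4) = 0.459586

0.4596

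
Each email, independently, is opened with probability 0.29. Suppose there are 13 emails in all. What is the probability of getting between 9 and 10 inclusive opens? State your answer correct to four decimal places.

X ~ Binomial(13, 0.29); P(9 ≤ X ≤ 10) = Σ C(13,k) p^k (1−p)^(13−k) over k:
  k=9: C(13,9)·0.29^9·0.71^4 = 0.002636
  k=10: C(13,10)·0.29^10·0.71^3 = 0.000431
Total = 0.003067

0.0031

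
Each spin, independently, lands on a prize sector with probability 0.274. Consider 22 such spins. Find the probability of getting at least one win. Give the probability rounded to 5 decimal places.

P(at least one) = 1 − P(none) = 1 − (1 − 0.274)^22
= 1 − 0.0008722 = 0.9991278

0.99913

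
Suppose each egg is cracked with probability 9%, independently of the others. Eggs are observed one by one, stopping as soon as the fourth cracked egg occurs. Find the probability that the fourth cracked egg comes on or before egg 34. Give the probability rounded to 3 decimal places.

0.367

Finishing within 34 eggs ⇔ at least 4 successes in the first 34. With X ~ Binomial(34, 0.09), P(Y ≤ 34) = 1 − P(X ≤ 3).
  k=0: C(34,0)·0.09^0·0.91^34 = 0.04050
  k=1: C(34,1)·0.09^1·0.91^33 = 0.13617
  k=2: C(34,2)·0.09^2·0.91^32 = 0.22221
  k=3: C(34,3)·0.09^3·0.91^31 = 0.23442
1 − 0.63331 = 0.36669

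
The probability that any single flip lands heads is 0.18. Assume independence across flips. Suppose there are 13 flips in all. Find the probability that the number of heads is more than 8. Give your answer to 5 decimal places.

X ~ Binomial(13, 0.18); P(X ≥ 9) = Σ C(13,k) p^k (1−p)^(13−k) over k:
  k=9: C(13,9)·0.18^9·0.82^4 = 0.0000641
  k=10: C(13,10)·0.18^10·0.82^3 = 0.0000056
  k=11: C(13,11)·0.18^11·0.82^2 = 0.0000003
  k=12: C(13,12)·0.18^12·0.82^1 = 0.0000000
  k=13: C(13,13)·0.18^13·0.82^0 = 0.0000000
Total = 0.0000701

0.00007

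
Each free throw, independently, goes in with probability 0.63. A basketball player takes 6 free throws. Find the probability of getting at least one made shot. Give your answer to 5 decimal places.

0.99743

P(at least one) = 1 − P(none) = 1 − (1 − 0.63)^6
= 1 − 0.0025657 = 0.9974343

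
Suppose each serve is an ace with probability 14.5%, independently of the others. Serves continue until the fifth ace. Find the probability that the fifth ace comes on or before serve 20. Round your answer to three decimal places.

Finishing within 20 serves ⇔ at least 5 successes in the first 20. With X ~ Binomial(20, 0.145), P(Y ≤ 20) = 1 − P(X ≤ 4).
  k=0: C(20,0)·0.145^0·0.855^20 = 0.04358
  k=1: C(20,1)·0.145^1·0.855^19 = 0.14783
  k=2: C(20,2)·0.145^2·0.855^18 = 0.23817
  k=3: C(20,3)·0.145^3·0.855^17 = 0.24234
  k=4: C(20,4)·0.145^4·0.855^16 = 0.17467
1 − 0.84659 = 0.15341

0.153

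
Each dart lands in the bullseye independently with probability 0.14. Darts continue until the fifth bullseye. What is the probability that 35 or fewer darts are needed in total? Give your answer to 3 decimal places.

0.554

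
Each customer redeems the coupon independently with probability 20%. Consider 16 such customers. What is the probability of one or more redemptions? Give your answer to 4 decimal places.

P(at least one) = 1 − P(none) = 1 − (1 − 0.20)^16
= 1 − 0.028147 = 0.971853

0.9719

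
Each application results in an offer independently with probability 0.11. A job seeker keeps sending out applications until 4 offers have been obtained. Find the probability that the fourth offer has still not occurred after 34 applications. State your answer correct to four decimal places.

Needing more than 34 applications ⇔ fewer than 4 successes in the first 34. With X ~ Binomial(34, 0.11), P(Y > 34) = P(X ≤ 3).
  k=0: C(34,0)·0.11^0·0.89^34 = 0.019022
  k=1: C(34,1)·0.11^1·0.89^33 = 0.079936
  k=2: C(34,2)·0.11^2·0.89^32 = 0.163015
  k=3: C(34,3)·0.11^3·0.89^31 = 0.214912
P(X ≤ 3) = 0.476885

0.4769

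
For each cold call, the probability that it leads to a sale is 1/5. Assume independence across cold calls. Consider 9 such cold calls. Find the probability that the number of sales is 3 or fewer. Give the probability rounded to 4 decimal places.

0.9144

X ~ Binomial(9, 0.20); P(X ≤ 3) = Σ C(9,k) p^k (1−p)^(9−k) over k:
  k=0: C(9,0)·0.20^0·0.80^9 = 0.134218
  k=1: C(9,1)·0.20^1·0.80^8 = 0.301990
  k=2: C(9,2)·0.20^2·0.80^7 = 0.301990
  k=3: C(9,3)·0.20^3·0.80^6 = 0.176161
Total = 0.914358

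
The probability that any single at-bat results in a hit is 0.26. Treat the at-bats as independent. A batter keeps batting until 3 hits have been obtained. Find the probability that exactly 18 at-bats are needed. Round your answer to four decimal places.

0.0261

Y = trial on which the third success occurs; negative binomial, r=3, p=0.26.
P(Y=18) = C(17,2) · p^3 · (1−p)^15
= 136 · 0.017576 · 0.010926 = 0.026118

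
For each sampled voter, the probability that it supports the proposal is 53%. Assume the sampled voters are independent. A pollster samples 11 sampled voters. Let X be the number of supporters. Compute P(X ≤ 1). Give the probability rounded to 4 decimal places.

X ~ Binomial(11, 0.53); P(X ≤ 1) = Σ C(11,k) p^k (1−p)^(11−k) over k:
  k=0: C(11,0)·0.53^0·0.47^11 = 0.000247
  k=1: C(11,1)·0.53^1·0.47^10 = 0.003067
Total = 0.003314

0.0033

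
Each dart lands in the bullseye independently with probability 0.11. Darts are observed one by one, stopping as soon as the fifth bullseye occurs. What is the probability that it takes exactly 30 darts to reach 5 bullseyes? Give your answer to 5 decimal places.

0.02077

Y = trial on which the fifth success occurs; negative binomial, r=5, p=0.11.
P(Y=30) = C(29,4) · p^5 · (1−p)^25
= 23751 · 1.6105e-05 · 0.054294 = 0.0207680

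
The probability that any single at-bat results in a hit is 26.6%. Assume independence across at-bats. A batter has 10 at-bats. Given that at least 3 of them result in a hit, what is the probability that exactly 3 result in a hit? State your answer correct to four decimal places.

0.4968

X ~ Binomial(10, 0.266). Want P(X=3 | X≥3) = P(X=3) / P(X≥3).
P(X=3) = C(10,3)·0.266^3·0.734^7 = 0.259238
P(X≥3) = 1 − 0.045390 − 0.164493 − 0.268253 = 0.521865
Ratio = 0.259238 / 0.521865 = 0.496753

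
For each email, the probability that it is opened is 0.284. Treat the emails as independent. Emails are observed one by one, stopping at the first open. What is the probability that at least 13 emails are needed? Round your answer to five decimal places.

Y = number of emails to the first success; geometric, p = 0.284.
P(Y > 12) = P(first 12 all fail) = (1−p)^12 = 0.0181533

0.01815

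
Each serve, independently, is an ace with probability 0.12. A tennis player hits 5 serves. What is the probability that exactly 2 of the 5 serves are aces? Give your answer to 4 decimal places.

0.0981

X ~ Binomial(n=5, p=0.12).
P(X=2) = C(5,2) · p^2 · (1−p)^3
= 10 · 0.0144 · 0.68147 = 0.098132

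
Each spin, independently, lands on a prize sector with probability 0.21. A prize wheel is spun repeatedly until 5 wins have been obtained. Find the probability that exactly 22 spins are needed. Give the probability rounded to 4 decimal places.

Y = trial on which the fifth success occurs; negative binomial, r=5, p=0.21.
P(Y=22) = C(21,4) · p^5 · (1−p)^17
= 5985 · 0.00040841 · 0.018183 = 0.044445

0.0444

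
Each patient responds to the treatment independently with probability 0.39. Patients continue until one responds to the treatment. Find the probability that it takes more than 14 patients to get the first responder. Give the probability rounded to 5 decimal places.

Y = number of patients to the first success; geometric, p = 0.39.
P(Y > 14) = P(first 14 all fail) = (1−p)^14 = 0.0009877

0.00099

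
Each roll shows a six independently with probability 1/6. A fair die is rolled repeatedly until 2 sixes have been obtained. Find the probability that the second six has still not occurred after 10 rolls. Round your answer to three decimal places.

0.485

Needing more than 10 rolls ⇔ fewer than 2 successes in the first 10. With X ~ Binomial(10, 0.166667), P(Y > 10) = P(X ≤ 1).
  k=0: C(10,0)·0.166667^0·0.833333^10 = 0.16151
  k=1: C(10,1)·0.166667^1·0.833333^9 = 0.32301
P(X ≤ 1) = 0.48452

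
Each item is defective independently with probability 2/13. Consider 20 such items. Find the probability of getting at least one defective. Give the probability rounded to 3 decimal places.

0.965

P(at least one) = 1 − P(none) = 1 − (1 − 0.153846)^20
= 1 − 0.03540 = 0.96460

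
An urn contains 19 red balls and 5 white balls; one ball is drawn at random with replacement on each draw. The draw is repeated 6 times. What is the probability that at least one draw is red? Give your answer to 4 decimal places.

P(at least one) = 1 − P(none) = 1 − (1 − 0.791667)^6
= 1 − 0.000082 = 0.999918

0.9999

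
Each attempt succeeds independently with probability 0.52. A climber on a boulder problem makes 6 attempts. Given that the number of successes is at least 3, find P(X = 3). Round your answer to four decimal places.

0.4488

X ~ Binomial(6, 0.52). Want P(X=3 | X≥3) = P(X=3) / P(X≥3).
P(X=3) = C(6,3)·0.52^3·0.48^3 = 0.311002
P(X≥3) = 1 − 0.012231 − 0.079499 − 0.215309 = 0.692961
Ratio = 0.311002 / 0.692961 = 0.448802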